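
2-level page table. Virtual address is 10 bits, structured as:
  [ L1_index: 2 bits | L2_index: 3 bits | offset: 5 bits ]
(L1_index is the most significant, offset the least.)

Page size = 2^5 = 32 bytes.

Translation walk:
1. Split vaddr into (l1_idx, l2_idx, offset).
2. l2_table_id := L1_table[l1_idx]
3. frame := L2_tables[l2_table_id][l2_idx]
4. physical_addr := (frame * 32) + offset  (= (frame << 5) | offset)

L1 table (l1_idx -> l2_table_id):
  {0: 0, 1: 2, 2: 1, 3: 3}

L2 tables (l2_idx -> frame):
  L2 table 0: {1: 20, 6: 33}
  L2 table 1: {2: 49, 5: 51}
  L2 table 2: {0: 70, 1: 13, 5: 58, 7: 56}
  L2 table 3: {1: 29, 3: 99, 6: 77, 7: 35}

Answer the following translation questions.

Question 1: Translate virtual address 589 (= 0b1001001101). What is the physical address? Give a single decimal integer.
Answer: 1581

Derivation:
vaddr = 589 = 0b1001001101
Split: l1_idx=2, l2_idx=2, offset=13
L1[2] = 1
L2[1][2] = 49
paddr = 49 * 32 + 13 = 1581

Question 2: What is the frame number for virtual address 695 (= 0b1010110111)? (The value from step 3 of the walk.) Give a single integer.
Answer: 51

Derivation:
vaddr = 695: l1_idx=2, l2_idx=5
L1[2] = 1; L2[1][5] = 51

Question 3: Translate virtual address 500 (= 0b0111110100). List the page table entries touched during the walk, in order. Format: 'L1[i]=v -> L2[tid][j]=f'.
Answer: L1[1]=2 -> L2[2][7]=56

Derivation:
vaddr = 500 = 0b0111110100
Split: l1_idx=1, l2_idx=7, offset=20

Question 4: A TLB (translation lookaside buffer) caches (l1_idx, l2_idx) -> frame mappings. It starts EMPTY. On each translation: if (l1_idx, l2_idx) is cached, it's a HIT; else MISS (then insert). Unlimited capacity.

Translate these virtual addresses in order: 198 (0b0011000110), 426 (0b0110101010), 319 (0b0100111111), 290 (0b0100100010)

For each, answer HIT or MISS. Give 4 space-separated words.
vaddr=198: (0,6) not in TLB -> MISS, insert
vaddr=426: (1,5) not in TLB -> MISS, insert
vaddr=319: (1,1) not in TLB -> MISS, insert
vaddr=290: (1,1) in TLB -> HIT

Answer: MISS MISS MISS HIT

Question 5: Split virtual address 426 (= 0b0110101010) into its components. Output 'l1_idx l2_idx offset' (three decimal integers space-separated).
vaddr = 426 = 0b0110101010
  top 2 bits -> l1_idx = 1
  next 3 bits -> l2_idx = 5
  bottom 5 bits -> offset = 10

Answer: 1 5 10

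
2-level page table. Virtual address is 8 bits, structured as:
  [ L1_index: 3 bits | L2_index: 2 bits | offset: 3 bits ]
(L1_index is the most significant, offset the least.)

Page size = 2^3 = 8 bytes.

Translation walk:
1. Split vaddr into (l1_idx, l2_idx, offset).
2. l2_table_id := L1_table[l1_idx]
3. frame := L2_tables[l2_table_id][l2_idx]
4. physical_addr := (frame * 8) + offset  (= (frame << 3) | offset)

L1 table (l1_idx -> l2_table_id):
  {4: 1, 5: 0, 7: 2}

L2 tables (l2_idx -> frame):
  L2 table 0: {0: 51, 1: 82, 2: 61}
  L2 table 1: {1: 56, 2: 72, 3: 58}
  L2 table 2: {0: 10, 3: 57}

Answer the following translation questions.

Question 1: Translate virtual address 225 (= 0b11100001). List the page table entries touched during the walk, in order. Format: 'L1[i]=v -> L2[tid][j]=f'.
Answer: L1[7]=2 -> L2[2][0]=10

Derivation:
vaddr = 225 = 0b11100001
Split: l1_idx=7, l2_idx=0, offset=1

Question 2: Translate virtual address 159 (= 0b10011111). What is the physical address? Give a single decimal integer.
vaddr = 159 = 0b10011111
Split: l1_idx=4, l2_idx=3, offset=7
L1[4] = 1
L2[1][3] = 58
paddr = 58 * 8 + 7 = 471

Answer: 471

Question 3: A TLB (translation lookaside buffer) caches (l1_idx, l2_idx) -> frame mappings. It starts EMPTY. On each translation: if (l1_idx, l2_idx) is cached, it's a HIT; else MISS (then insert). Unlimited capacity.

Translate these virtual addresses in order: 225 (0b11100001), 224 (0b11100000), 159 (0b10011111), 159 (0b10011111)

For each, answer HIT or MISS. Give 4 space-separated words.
Answer: MISS HIT MISS HIT

Derivation:
vaddr=225: (7,0) not in TLB -> MISS, insert
vaddr=224: (7,0) in TLB -> HIT
vaddr=159: (4,3) not in TLB -> MISS, insert
vaddr=159: (4,3) in TLB -> HIT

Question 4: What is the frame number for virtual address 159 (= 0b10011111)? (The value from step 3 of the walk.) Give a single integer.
Answer: 58

Derivation:
vaddr = 159: l1_idx=4, l2_idx=3
L1[4] = 1; L2[1][3] = 58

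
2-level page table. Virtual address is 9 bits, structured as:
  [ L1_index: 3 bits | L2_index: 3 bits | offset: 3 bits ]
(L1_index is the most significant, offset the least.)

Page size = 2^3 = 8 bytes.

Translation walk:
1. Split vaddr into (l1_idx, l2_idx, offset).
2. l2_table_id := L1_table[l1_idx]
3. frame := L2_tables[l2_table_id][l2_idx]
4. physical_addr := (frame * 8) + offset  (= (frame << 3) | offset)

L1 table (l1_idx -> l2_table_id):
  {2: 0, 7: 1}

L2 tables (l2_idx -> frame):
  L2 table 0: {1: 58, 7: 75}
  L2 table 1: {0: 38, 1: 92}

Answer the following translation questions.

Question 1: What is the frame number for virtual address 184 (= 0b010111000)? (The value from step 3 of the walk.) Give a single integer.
Answer: 75

Derivation:
vaddr = 184: l1_idx=2, l2_idx=7
L1[2] = 0; L2[0][7] = 75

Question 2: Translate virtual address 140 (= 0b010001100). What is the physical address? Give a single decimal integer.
Answer: 468

Derivation:
vaddr = 140 = 0b010001100
Split: l1_idx=2, l2_idx=1, offset=4
L1[2] = 0
L2[0][1] = 58
paddr = 58 * 8 + 4 = 468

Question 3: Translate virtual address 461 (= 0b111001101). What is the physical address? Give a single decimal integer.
vaddr = 461 = 0b111001101
Split: l1_idx=7, l2_idx=1, offset=5
L1[7] = 1
L2[1][1] = 92
paddr = 92 * 8 + 5 = 741

Answer: 741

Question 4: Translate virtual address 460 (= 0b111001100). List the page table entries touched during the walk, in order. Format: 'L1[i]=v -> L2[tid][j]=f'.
vaddr = 460 = 0b111001100
Split: l1_idx=7, l2_idx=1, offset=4

Answer: L1[7]=1 -> L2[1][1]=92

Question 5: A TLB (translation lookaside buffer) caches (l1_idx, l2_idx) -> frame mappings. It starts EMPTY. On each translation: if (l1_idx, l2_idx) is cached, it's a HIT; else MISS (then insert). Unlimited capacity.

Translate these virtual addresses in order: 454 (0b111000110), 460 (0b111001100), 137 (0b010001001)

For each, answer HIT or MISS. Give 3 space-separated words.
vaddr=454: (7,0) not in TLB -> MISS, insert
vaddr=460: (7,1) not in TLB -> MISS, insert
vaddr=137: (2,1) not in TLB -> MISS, insert

Answer: MISS MISS MISS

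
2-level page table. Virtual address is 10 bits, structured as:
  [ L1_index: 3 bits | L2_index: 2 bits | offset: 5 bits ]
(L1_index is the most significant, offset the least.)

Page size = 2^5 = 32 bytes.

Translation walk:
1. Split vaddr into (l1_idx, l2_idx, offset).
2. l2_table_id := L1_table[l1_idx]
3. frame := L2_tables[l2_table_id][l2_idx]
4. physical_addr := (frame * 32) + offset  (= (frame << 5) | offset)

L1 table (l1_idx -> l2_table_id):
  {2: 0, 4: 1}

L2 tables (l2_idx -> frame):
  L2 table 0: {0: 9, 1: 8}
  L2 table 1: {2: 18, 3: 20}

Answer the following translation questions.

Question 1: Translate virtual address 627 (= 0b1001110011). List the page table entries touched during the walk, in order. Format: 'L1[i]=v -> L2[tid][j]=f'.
Answer: L1[4]=1 -> L2[1][3]=20

Derivation:
vaddr = 627 = 0b1001110011
Split: l1_idx=4, l2_idx=3, offset=19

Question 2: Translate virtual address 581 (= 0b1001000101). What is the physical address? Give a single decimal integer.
Answer: 581

Derivation:
vaddr = 581 = 0b1001000101
Split: l1_idx=4, l2_idx=2, offset=5
L1[4] = 1
L2[1][2] = 18
paddr = 18 * 32 + 5 = 581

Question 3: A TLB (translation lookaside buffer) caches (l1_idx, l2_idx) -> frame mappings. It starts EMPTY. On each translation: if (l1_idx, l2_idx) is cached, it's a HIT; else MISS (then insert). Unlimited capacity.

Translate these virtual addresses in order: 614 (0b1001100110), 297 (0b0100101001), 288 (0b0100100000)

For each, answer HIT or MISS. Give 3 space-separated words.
Answer: MISS MISS HIT

Derivation:
vaddr=614: (4,3) not in TLB -> MISS, insert
vaddr=297: (2,1) not in TLB -> MISS, insert
vaddr=288: (2,1) in TLB -> HIT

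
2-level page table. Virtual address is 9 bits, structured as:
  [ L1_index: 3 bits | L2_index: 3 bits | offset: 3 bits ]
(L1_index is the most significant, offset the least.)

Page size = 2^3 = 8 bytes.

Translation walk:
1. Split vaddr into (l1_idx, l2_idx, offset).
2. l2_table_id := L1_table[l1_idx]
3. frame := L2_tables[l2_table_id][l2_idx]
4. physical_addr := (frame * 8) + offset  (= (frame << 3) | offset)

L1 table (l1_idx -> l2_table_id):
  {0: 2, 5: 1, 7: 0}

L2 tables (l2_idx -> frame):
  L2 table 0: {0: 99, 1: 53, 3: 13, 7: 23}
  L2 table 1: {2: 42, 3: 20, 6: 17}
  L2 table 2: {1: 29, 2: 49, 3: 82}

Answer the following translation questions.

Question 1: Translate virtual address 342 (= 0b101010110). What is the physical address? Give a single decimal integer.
Answer: 342

Derivation:
vaddr = 342 = 0b101010110
Split: l1_idx=5, l2_idx=2, offset=6
L1[5] = 1
L2[1][2] = 42
paddr = 42 * 8 + 6 = 342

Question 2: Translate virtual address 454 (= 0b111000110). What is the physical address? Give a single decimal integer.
Answer: 798

Derivation:
vaddr = 454 = 0b111000110
Split: l1_idx=7, l2_idx=0, offset=6
L1[7] = 0
L2[0][0] = 99
paddr = 99 * 8 + 6 = 798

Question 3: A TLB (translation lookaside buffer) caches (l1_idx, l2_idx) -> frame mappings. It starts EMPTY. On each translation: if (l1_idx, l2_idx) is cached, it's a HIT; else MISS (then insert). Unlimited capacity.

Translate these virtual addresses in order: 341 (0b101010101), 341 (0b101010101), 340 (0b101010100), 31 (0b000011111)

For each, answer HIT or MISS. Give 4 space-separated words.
Answer: MISS HIT HIT MISS

Derivation:
vaddr=341: (5,2) not in TLB -> MISS, insert
vaddr=341: (5,2) in TLB -> HIT
vaddr=340: (5,2) in TLB -> HIT
vaddr=31: (0,3) not in TLB -> MISS, insert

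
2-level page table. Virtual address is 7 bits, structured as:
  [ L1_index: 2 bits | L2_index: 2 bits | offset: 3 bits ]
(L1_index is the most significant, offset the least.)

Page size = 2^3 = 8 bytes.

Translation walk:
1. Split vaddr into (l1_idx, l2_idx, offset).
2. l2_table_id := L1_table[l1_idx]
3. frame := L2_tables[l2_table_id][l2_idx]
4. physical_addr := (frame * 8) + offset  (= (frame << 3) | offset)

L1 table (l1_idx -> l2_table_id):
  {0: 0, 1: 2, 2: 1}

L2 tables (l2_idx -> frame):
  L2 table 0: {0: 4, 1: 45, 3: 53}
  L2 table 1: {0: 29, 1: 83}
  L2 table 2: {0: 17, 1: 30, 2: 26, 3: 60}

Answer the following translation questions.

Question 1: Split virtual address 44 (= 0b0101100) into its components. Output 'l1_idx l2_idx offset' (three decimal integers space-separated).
vaddr = 44 = 0b0101100
  top 2 bits -> l1_idx = 1
  next 2 bits -> l2_idx = 1
  bottom 3 bits -> offset = 4

Answer: 1 1 4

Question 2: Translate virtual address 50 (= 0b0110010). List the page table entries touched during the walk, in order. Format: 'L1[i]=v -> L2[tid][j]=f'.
Answer: L1[1]=2 -> L2[2][2]=26

Derivation:
vaddr = 50 = 0b0110010
Split: l1_idx=1, l2_idx=2, offset=2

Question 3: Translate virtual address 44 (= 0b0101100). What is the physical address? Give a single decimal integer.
vaddr = 44 = 0b0101100
Split: l1_idx=1, l2_idx=1, offset=4
L1[1] = 2
L2[2][1] = 30
paddr = 30 * 8 + 4 = 244

Answer: 244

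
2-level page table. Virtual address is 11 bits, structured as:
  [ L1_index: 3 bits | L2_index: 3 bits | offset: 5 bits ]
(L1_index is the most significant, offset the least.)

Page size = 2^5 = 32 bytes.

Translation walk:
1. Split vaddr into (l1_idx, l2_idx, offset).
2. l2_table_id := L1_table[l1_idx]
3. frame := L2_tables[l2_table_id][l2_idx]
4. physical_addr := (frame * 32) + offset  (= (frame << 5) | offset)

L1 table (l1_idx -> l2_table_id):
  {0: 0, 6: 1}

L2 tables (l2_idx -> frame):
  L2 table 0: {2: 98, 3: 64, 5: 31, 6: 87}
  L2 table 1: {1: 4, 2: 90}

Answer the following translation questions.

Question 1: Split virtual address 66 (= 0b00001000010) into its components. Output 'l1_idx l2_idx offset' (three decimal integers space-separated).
vaddr = 66 = 0b00001000010
  top 3 bits -> l1_idx = 0
  next 3 bits -> l2_idx = 2
  bottom 5 bits -> offset = 2

Answer: 0 2 2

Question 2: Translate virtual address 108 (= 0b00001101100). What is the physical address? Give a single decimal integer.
vaddr = 108 = 0b00001101100
Split: l1_idx=0, l2_idx=3, offset=12
L1[0] = 0
L2[0][3] = 64
paddr = 64 * 32 + 12 = 2060

Answer: 2060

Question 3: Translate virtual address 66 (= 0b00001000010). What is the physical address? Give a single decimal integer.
Answer: 3138

Derivation:
vaddr = 66 = 0b00001000010
Split: l1_idx=0, l2_idx=2, offset=2
L1[0] = 0
L2[0][2] = 98
paddr = 98 * 32 + 2 = 3138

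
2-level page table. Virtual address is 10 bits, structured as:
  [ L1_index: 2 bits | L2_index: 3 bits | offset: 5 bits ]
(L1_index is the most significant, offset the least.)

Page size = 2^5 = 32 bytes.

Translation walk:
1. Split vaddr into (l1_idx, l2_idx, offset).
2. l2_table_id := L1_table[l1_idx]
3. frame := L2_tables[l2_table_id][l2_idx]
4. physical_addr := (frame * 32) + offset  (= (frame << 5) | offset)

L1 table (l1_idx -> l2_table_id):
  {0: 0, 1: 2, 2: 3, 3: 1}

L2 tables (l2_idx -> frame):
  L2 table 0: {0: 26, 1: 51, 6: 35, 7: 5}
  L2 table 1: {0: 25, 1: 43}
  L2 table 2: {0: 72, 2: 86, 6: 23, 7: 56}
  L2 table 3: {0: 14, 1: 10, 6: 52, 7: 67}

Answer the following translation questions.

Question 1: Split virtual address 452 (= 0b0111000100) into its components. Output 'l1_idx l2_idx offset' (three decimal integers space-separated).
Answer: 1 6 4

Derivation:
vaddr = 452 = 0b0111000100
  top 2 bits -> l1_idx = 1
  next 3 bits -> l2_idx = 6
  bottom 5 bits -> offset = 4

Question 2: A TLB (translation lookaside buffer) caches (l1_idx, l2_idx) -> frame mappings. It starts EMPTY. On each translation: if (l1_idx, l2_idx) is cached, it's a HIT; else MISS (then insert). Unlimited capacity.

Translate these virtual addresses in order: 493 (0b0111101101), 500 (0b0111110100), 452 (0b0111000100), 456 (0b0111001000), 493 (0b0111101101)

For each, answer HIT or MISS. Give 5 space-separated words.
vaddr=493: (1,7) not in TLB -> MISS, insert
vaddr=500: (1,7) in TLB -> HIT
vaddr=452: (1,6) not in TLB -> MISS, insert
vaddr=456: (1,6) in TLB -> HIT
vaddr=493: (1,7) in TLB -> HIT

Answer: MISS HIT MISS HIT HIT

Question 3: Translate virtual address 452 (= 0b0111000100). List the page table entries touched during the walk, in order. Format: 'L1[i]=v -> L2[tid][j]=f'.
vaddr = 452 = 0b0111000100
Split: l1_idx=1, l2_idx=6, offset=4

Answer: L1[1]=2 -> L2[2][6]=23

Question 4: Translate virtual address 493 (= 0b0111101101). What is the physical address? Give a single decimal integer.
Answer: 1805

Derivation:
vaddr = 493 = 0b0111101101
Split: l1_idx=1, l2_idx=7, offset=13
L1[1] = 2
L2[2][7] = 56
paddr = 56 * 32 + 13 = 1805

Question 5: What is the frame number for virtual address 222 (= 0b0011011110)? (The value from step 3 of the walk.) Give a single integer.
vaddr = 222: l1_idx=0, l2_idx=6
L1[0] = 0; L2[0][6] = 35

Answer: 35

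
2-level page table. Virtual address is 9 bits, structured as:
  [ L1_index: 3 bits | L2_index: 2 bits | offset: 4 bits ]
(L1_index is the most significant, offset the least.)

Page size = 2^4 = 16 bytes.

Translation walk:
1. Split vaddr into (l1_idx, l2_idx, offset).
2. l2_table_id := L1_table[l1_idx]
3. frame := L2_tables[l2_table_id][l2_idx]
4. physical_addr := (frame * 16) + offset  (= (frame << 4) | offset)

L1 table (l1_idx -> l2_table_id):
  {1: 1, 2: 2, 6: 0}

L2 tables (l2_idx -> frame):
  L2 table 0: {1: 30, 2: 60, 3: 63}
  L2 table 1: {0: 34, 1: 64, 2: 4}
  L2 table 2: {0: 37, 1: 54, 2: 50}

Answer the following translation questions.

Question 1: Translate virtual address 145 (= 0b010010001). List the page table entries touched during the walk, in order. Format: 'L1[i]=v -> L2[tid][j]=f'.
Answer: L1[2]=2 -> L2[2][1]=54

Derivation:
vaddr = 145 = 0b010010001
Split: l1_idx=2, l2_idx=1, offset=1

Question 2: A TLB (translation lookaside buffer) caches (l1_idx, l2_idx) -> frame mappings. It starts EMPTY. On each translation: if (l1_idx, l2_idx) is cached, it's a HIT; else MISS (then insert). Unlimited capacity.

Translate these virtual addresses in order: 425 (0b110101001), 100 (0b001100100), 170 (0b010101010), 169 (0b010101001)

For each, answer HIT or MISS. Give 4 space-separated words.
vaddr=425: (6,2) not in TLB -> MISS, insert
vaddr=100: (1,2) not in TLB -> MISS, insert
vaddr=170: (2,2) not in TLB -> MISS, insert
vaddr=169: (2,2) in TLB -> HIT

Answer: MISS MISS MISS HIT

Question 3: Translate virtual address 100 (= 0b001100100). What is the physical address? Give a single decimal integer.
vaddr = 100 = 0b001100100
Split: l1_idx=1, l2_idx=2, offset=4
L1[1] = 1
L2[1][2] = 4
paddr = 4 * 16 + 4 = 68

Answer: 68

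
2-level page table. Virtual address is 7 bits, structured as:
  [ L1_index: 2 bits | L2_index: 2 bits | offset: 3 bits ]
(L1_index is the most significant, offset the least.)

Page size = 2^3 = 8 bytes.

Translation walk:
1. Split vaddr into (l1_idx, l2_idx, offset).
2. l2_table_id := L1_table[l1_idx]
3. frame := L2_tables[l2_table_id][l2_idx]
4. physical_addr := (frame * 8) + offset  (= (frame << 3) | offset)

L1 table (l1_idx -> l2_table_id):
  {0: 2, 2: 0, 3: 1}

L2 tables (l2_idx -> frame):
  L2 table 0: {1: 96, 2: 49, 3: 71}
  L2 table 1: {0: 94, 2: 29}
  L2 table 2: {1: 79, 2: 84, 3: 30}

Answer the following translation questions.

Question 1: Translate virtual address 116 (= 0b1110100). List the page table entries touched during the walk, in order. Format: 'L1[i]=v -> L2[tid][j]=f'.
vaddr = 116 = 0b1110100
Split: l1_idx=3, l2_idx=2, offset=4

Answer: L1[3]=1 -> L2[1][2]=29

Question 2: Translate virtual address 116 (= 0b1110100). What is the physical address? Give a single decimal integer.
vaddr = 116 = 0b1110100
Split: l1_idx=3, l2_idx=2, offset=4
L1[3] = 1
L2[1][2] = 29
paddr = 29 * 8 + 4 = 236

Answer: 236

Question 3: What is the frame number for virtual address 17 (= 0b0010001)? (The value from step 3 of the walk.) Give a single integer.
Answer: 84

Derivation:
vaddr = 17: l1_idx=0, l2_idx=2
L1[0] = 2; L2[2][2] = 84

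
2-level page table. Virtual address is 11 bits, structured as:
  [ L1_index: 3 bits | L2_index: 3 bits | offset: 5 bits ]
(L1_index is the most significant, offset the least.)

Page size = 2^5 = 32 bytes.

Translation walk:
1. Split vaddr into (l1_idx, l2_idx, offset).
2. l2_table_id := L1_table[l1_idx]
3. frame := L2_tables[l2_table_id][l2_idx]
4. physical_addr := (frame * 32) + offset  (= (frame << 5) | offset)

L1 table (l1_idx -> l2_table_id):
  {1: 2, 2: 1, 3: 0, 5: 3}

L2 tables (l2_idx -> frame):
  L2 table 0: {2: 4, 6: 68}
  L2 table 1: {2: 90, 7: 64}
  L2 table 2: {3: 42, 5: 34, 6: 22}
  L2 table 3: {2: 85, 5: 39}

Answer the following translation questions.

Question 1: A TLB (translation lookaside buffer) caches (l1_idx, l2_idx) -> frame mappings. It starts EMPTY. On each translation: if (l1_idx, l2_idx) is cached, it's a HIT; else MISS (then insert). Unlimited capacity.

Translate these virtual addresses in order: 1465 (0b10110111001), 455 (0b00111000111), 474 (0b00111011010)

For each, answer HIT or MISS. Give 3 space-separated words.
Answer: MISS MISS HIT

Derivation:
vaddr=1465: (5,5) not in TLB -> MISS, insert
vaddr=455: (1,6) not in TLB -> MISS, insert
vaddr=474: (1,6) in TLB -> HIT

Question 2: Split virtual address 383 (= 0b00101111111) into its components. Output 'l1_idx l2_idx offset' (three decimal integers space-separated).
vaddr = 383 = 0b00101111111
  top 3 bits -> l1_idx = 1
  next 3 bits -> l2_idx = 3
  bottom 5 bits -> offset = 31

Answer: 1 3 31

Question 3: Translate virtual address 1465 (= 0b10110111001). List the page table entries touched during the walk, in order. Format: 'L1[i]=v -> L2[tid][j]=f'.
vaddr = 1465 = 0b10110111001
Split: l1_idx=5, l2_idx=5, offset=25

Answer: L1[5]=3 -> L2[3][5]=39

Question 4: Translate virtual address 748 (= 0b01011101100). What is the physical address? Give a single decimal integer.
Answer: 2060

Derivation:
vaddr = 748 = 0b01011101100
Split: l1_idx=2, l2_idx=7, offset=12
L1[2] = 1
L2[1][7] = 64
paddr = 64 * 32 + 12 = 2060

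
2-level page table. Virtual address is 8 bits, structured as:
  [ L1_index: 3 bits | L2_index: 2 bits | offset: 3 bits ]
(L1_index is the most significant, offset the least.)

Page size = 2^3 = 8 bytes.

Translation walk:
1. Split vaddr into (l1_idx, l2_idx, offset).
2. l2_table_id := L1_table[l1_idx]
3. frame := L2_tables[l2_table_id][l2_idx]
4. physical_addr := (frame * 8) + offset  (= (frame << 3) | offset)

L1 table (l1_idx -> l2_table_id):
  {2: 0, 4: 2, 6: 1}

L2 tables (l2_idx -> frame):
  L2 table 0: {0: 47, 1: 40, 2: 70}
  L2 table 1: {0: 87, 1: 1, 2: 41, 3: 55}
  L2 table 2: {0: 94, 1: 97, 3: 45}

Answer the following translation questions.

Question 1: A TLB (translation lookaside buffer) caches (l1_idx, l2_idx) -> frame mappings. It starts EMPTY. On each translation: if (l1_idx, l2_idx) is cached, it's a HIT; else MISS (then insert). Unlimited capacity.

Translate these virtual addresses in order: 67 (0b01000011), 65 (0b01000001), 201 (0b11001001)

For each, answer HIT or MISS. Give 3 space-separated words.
vaddr=67: (2,0) not in TLB -> MISS, insert
vaddr=65: (2,0) in TLB -> HIT
vaddr=201: (6,1) not in TLB -> MISS, insert

Answer: MISS HIT MISS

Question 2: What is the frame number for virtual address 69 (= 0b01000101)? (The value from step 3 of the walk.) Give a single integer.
Answer: 47

Derivation:
vaddr = 69: l1_idx=2, l2_idx=0
L1[2] = 0; L2[0][0] = 47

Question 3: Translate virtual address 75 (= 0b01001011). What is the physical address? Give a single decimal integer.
vaddr = 75 = 0b01001011
Split: l1_idx=2, l2_idx=1, offset=3
L1[2] = 0
L2[0][1] = 40
paddr = 40 * 8 + 3 = 323

Answer: 323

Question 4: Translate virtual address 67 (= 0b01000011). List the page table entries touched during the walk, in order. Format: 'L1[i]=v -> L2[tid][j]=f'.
Answer: L1[2]=0 -> L2[0][0]=47

Derivation:
vaddr = 67 = 0b01000011
Split: l1_idx=2, l2_idx=0, offset=3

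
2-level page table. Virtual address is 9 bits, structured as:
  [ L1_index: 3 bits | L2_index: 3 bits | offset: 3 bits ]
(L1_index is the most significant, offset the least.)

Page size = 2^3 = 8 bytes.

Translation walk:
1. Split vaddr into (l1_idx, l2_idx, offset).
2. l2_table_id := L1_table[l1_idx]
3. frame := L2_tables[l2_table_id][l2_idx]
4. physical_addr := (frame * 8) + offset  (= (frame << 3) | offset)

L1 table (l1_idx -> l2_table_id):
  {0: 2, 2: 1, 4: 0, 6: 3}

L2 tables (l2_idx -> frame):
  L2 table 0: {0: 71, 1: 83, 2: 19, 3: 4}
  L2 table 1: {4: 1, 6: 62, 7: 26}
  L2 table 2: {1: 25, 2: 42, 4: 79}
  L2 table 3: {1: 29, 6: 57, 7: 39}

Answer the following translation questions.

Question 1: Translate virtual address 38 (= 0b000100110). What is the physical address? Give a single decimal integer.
Answer: 638

Derivation:
vaddr = 38 = 0b000100110
Split: l1_idx=0, l2_idx=4, offset=6
L1[0] = 2
L2[2][4] = 79
paddr = 79 * 8 + 6 = 638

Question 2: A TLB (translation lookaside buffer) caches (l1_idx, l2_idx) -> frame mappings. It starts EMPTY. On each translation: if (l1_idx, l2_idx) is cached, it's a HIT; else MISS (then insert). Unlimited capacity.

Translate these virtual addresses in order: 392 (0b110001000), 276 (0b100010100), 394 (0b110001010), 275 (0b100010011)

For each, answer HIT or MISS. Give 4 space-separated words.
Answer: MISS MISS HIT HIT

Derivation:
vaddr=392: (6,1) not in TLB -> MISS, insert
vaddr=276: (4,2) not in TLB -> MISS, insert
vaddr=394: (6,1) in TLB -> HIT
vaddr=275: (4,2) in TLB -> HIT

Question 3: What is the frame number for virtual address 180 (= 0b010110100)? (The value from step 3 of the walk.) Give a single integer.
Answer: 62

Derivation:
vaddr = 180: l1_idx=2, l2_idx=6
L1[2] = 1; L2[1][6] = 62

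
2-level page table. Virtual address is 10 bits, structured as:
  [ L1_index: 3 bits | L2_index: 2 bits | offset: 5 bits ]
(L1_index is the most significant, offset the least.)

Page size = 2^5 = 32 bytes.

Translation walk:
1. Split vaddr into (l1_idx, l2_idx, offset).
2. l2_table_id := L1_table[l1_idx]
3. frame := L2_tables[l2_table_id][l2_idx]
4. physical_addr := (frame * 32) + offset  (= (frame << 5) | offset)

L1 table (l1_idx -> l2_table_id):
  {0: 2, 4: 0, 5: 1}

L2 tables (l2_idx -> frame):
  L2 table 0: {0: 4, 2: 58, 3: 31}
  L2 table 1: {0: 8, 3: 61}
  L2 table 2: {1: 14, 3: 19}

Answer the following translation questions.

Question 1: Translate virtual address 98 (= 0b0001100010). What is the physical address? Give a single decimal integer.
vaddr = 98 = 0b0001100010
Split: l1_idx=0, l2_idx=3, offset=2
L1[0] = 2
L2[2][3] = 19
paddr = 19 * 32 + 2 = 610

Answer: 610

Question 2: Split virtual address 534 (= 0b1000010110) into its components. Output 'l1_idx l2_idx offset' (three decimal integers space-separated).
vaddr = 534 = 0b1000010110
  top 3 bits -> l1_idx = 4
  next 2 bits -> l2_idx = 0
  bottom 5 bits -> offset = 22

Answer: 4 0 22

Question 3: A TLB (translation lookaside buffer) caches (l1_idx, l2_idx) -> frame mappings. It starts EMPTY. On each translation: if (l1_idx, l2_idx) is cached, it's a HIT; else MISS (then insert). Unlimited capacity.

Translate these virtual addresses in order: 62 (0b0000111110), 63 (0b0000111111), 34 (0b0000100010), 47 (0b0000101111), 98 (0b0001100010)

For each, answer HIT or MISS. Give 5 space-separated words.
Answer: MISS HIT HIT HIT MISS

Derivation:
vaddr=62: (0,1) not in TLB -> MISS, insert
vaddr=63: (0,1) in TLB -> HIT
vaddr=34: (0,1) in TLB -> HIT
vaddr=47: (0,1) in TLB -> HIT
vaddr=98: (0,3) not in TLB -> MISS, insert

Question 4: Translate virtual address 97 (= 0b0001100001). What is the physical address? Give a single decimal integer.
vaddr = 97 = 0b0001100001
Split: l1_idx=0, l2_idx=3, offset=1
L1[0] = 2
L2[2][3] = 19
paddr = 19 * 32 + 1 = 609

Answer: 609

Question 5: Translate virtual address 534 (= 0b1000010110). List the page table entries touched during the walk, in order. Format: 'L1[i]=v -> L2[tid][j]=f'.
vaddr = 534 = 0b1000010110
Split: l1_idx=4, l2_idx=0, offset=22

Answer: L1[4]=0 -> L2[0][0]=4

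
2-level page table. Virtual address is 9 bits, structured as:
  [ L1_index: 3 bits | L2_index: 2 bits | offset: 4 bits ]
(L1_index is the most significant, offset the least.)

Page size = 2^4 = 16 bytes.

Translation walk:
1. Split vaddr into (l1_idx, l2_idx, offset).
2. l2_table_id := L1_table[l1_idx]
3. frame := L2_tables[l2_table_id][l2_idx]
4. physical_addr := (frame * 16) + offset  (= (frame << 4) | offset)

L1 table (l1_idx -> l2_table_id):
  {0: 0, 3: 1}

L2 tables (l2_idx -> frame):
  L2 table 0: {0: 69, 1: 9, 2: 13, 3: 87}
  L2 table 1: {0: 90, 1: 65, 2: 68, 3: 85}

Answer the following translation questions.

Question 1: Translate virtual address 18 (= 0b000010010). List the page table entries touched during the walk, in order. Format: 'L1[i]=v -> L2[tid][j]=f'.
Answer: L1[0]=0 -> L2[0][1]=9

Derivation:
vaddr = 18 = 0b000010010
Split: l1_idx=0, l2_idx=1, offset=2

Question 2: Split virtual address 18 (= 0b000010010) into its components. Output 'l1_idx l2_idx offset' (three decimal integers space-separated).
Answer: 0 1 2

Derivation:
vaddr = 18 = 0b000010010
  top 3 bits -> l1_idx = 0
  next 2 bits -> l2_idx = 1
  bottom 4 bits -> offset = 2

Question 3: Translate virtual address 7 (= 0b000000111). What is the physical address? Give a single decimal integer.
Answer: 1111

Derivation:
vaddr = 7 = 0b000000111
Split: l1_idx=0, l2_idx=0, offset=7
L1[0] = 0
L2[0][0] = 69
paddr = 69 * 16 + 7 = 1111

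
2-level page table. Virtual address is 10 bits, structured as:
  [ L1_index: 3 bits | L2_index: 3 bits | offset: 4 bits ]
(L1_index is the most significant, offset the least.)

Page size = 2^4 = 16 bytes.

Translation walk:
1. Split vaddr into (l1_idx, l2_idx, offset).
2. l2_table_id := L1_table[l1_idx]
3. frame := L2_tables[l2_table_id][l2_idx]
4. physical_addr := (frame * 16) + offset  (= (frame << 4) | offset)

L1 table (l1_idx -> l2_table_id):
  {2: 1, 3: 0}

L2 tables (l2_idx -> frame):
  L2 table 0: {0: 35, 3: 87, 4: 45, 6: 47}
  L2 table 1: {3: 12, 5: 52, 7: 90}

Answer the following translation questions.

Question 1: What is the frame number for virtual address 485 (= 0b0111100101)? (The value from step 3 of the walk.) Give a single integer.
Answer: 47

Derivation:
vaddr = 485: l1_idx=3, l2_idx=6
L1[3] = 0; L2[0][6] = 47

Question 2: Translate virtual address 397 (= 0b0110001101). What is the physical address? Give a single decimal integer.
Answer: 573

Derivation:
vaddr = 397 = 0b0110001101
Split: l1_idx=3, l2_idx=0, offset=13
L1[3] = 0
L2[0][0] = 35
paddr = 35 * 16 + 13 = 573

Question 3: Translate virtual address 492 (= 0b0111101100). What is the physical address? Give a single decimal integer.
vaddr = 492 = 0b0111101100
Split: l1_idx=3, l2_idx=6, offset=12
L1[3] = 0
L2[0][6] = 47
paddr = 47 * 16 + 12 = 764

Answer: 764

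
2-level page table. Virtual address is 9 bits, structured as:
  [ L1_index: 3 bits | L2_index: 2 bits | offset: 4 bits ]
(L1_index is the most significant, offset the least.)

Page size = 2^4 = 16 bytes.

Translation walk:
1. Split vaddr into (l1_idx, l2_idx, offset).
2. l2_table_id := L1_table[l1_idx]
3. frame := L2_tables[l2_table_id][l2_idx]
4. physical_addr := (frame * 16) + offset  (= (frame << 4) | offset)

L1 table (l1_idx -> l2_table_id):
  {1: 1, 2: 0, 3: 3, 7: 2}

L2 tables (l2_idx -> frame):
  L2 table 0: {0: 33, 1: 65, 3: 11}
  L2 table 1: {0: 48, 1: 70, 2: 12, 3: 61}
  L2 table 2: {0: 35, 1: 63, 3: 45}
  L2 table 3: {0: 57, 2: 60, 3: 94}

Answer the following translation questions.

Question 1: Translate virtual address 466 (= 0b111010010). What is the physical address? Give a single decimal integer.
vaddr = 466 = 0b111010010
Split: l1_idx=7, l2_idx=1, offset=2
L1[7] = 2
L2[2][1] = 63
paddr = 63 * 16 + 2 = 1010

Answer: 1010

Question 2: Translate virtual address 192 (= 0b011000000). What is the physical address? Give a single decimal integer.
vaddr = 192 = 0b011000000
Split: l1_idx=3, l2_idx=0, offset=0
L1[3] = 3
L2[3][0] = 57
paddr = 57 * 16 + 0 = 912

Answer: 912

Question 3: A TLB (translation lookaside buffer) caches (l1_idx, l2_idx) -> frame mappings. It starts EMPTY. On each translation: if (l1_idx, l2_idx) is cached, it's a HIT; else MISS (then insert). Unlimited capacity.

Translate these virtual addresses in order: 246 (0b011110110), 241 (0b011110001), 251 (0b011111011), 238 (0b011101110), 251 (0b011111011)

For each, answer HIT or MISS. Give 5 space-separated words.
Answer: MISS HIT HIT MISS HIT

Derivation:
vaddr=246: (3,3) not in TLB -> MISS, insert
vaddr=241: (3,3) in TLB -> HIT
vaddr=251: (3,3) in TLB -> HIT
vaddr=238: (3,2) not in TLB -> MISS, insert
vaddr=251: (3,3) in TLB -> HIT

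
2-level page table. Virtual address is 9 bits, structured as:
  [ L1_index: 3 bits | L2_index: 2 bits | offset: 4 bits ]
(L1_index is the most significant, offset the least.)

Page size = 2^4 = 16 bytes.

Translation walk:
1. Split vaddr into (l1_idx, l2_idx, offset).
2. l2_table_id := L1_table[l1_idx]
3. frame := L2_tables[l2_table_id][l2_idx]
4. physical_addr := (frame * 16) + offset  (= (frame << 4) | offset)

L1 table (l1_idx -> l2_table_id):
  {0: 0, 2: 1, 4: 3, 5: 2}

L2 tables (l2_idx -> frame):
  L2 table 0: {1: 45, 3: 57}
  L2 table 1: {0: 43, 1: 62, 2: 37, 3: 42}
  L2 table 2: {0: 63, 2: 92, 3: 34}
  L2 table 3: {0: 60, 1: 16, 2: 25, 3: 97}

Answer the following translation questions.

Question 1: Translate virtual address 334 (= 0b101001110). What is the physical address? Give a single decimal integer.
Answer: 1022

Derivation:
vaddr = 334 = 0b101001110
Split: l1_idx=5, l2_idx=0, offset=14
L1[5] = 2
L2[2][0] = 63
paddr = 63 * 16 + 14 = 1022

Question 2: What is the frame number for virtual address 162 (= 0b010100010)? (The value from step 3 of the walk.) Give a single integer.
vaddr = 162: l1_idx=2, l2_idx=2
L1[2] = 1; L2[1][2] = 37

Answer: 37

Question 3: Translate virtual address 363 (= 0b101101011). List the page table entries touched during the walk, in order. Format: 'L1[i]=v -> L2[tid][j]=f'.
vaddr = 363 = 0b101101011
Split: l1_idx=5, l2_idx=2, offset=11

Answer: L1[5]=2 -> L2[2][2]=92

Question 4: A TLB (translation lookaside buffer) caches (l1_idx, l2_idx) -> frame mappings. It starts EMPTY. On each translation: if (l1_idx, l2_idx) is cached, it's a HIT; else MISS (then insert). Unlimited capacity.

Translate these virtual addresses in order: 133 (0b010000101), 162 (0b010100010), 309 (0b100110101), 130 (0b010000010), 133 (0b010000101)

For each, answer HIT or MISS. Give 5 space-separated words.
vaddr=133: (2,0) not in TLB -> MISS, insert
vaddr=162: (2,2) not in TLB -> MISS, insert
vaddr=309: (4,3) not in TLB -> MISS, insert
vaddr=130: (2,0) in TLB -> HIT
vaddr=133: (2,0) in TLB -> HIT

Answer: MISS MISS MISS HIT HIT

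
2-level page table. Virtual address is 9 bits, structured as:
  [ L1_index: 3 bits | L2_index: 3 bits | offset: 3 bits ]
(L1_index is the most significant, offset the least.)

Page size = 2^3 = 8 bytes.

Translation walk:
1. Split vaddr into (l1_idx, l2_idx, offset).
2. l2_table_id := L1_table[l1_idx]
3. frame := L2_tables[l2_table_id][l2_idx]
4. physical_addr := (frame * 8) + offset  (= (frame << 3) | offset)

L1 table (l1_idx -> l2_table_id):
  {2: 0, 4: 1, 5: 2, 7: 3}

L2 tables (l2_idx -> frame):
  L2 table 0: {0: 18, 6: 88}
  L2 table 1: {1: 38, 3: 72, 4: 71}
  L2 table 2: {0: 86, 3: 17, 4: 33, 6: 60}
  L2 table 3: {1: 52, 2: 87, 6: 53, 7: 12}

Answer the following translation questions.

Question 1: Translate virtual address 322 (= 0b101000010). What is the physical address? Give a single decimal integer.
vaddr = 322 = 0b101000010
Split: l1_idx=5, l2_idx=0, offset=2
L1[5] = 2
L2[2][0] = 86
paddr = 86 * 8 + 2 = 690

Answer: 690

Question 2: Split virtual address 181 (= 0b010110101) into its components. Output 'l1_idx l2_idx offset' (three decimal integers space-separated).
Answer: 2 6 5

Derivation:
vaddr = 181 = 0b010110101
  top 3 bits -> l1_idx = 2
  next 3 bits -> l2_idx = 6
  bottom 3 bits -> offset = 5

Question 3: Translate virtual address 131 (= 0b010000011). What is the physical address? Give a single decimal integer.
Answer: 147

Derivation:
vaddr = 131 = 0b010000011
Split: l1_idx=2, l2_idx=0, offset=3
L1[2] = 0
L2[0][0] = 18
paddr = 18 * 8 + 3 = 147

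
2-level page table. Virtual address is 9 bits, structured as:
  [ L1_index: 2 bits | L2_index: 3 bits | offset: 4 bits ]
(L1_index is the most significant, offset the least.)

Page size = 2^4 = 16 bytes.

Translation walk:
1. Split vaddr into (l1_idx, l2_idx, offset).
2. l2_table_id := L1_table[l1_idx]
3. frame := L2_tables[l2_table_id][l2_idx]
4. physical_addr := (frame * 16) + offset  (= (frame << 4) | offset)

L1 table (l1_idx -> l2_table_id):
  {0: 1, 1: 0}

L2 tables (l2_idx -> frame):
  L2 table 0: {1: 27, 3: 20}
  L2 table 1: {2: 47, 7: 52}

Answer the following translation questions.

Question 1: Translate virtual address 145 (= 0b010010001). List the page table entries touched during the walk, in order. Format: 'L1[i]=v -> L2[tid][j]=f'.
Answer: L1[1]=0 -> L2[0][1]=27

Derivation:
vaddr = 145 = 0b010010001
Split: l1_idx=1, l2_idx=1, offset=1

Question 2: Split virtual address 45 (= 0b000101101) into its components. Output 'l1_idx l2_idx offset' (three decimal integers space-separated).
Answer: 0 2 13

Derivation:
vaddr = 45 = 0b000101101
  top 2 bits -> l1_idx = 0
  next 3 bits -> l2_idx = 2
  bottom 4 bits -> offset = 13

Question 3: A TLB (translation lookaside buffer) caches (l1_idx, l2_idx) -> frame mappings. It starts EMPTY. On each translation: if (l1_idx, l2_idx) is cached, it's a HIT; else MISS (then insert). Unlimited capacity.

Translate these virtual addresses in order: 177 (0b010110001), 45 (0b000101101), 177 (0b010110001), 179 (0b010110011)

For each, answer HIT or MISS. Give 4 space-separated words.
Answer: MISS MISS HIT HIT

Derivation:
vaddr=177: (1,3) not in TLB -> MISS, insert
vaddr=45: (0,2) not in TLB -> MISS, insert
vaddr=177: (1,3) in TLB -> HIT
vaddr=179: (1,3) in TLB -> HIT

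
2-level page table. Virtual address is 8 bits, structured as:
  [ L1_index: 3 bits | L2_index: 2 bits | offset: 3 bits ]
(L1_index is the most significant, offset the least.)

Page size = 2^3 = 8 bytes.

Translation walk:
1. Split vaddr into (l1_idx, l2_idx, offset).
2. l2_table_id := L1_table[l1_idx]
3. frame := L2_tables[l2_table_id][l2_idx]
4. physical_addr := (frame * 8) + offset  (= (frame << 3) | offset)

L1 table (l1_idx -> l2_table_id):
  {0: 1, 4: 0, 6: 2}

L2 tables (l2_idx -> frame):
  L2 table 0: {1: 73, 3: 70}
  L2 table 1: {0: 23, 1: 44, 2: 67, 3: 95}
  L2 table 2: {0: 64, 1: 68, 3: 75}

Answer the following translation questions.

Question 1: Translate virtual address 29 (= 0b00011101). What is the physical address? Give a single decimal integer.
Answer: 765

Derivation:
vaddr = 29 = 0b00011101
Split: l1_idx=0, l2_idx=3, offset=5
L1[0] = 1
L2[1][3] = 95
paddr = 95 * 8 + 5 = 765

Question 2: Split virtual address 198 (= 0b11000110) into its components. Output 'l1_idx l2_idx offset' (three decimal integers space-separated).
vaddr = 198 = 0b11000110
  top 3 bits -> l1_idx = 6
  next 2 bits -> l2_idx = 0
  bottom 3 bits -> offset = 6

Answer: 6 0 6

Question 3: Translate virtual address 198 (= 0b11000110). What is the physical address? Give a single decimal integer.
vaddr = 198 = 0b11000110
Split: l1_idx=6, l2_idx=0, offset=6
L1[6] = 2
L2[2][0] = 64
paddr = 64 * 8 + 6 = 518

Answer: 518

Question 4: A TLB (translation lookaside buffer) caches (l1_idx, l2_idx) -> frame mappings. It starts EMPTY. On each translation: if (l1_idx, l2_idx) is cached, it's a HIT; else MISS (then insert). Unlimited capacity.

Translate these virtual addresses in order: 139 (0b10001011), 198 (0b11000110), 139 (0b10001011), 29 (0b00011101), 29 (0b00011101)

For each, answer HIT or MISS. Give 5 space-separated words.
vaddr=139: (4,1) not in TLB -> MISS, insert
vaddr=198: (6,0) not in TLB -> MISS, insert
vaddr=139: (4,1) in TLB -> HIT
vaddr=29: (0,3) not in TLB -> MISS, insert
vaddr=29: (0,3) in TLB -> HIT

Answer: MISS MISS HIT MISS HIT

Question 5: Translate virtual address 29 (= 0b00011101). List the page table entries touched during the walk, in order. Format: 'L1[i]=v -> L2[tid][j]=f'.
Answer: L1[0]=1 -> L2[1][3]=95

Derivation:
vaddr = 29 = 0b00011101
Split: l1_idx=0, l2_idx=3, offset=5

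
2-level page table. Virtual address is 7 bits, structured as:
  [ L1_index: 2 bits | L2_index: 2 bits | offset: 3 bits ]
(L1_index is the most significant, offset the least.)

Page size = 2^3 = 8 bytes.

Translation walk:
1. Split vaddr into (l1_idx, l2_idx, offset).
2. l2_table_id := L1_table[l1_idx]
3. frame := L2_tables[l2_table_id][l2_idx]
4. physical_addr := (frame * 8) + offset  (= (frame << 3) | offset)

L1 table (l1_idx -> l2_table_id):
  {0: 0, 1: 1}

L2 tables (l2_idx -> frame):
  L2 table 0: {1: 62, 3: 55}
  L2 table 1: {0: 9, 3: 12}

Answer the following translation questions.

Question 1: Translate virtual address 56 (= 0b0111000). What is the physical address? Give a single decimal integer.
Answer: 96

Derivation:
vaddr = 56 = 0b0111000
Split: l1_idx=1, l2_idx=3, offset=0
L1[1] = 1
L2[1][3] = 12
paddr = 12 * 8 + 0 = 96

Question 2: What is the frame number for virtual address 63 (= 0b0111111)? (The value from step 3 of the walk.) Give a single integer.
vaddr = 63: l1_idx=1, l2_idx=3
L1[1] = 1; L2[1][3] = 12

Answer: 12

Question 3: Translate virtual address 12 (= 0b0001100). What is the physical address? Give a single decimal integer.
vaddr = 12 = 0b0001100
Split: l1_idx=0, l2_idx=1, offset=4
L1[0] = 0
L2[0][1] = 62
paddr = 62 * 8 + 4 = 500

Answer: 500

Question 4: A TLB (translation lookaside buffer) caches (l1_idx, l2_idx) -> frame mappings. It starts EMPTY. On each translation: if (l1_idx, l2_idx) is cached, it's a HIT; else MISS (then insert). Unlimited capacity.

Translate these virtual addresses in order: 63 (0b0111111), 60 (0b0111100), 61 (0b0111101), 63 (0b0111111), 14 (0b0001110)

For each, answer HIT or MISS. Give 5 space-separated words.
Answer: MISS HIT HIT HIT MISS

Derivation:
vaddr=63: (1,3) not in TLB -> MISS, insert
vaddr=60: (1,3) in TLB -> HIT
vaddr=61: (1,3) in TLB -> HIT
vaddr=63: (1,3) in TLB -> HIT
vaddr=14: (0,1) not in TLB -> MISS, insert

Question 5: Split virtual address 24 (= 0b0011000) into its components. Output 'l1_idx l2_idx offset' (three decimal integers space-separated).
vaddr = 24 = 0b0011000
  top 2 bits -> l1_idx = 0
  next 2 bits -> l2_idx = 3
  bottom 3 bits -> offset = 0

Answer: 0 3 0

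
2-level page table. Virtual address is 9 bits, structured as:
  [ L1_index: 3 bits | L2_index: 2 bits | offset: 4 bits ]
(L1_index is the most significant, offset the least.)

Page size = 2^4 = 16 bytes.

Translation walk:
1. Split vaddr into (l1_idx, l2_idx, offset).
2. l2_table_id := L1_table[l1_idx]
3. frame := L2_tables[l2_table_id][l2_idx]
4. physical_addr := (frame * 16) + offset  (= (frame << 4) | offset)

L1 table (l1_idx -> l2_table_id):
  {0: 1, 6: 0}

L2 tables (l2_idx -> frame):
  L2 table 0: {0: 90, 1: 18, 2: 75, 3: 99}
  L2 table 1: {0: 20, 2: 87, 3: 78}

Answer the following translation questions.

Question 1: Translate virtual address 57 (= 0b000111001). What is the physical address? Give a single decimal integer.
vaddr = 57 = 0b000111001
Split: l1_idx=0, l2_idx=3, offset=9
L1[0] = 1
L2[1][3] = 78
paddr = 78 * 16 + 9 = 1257

Answer: 1257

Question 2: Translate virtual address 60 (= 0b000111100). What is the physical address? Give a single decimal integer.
Answer: 1260

Derivation:
vaddr = 60 = 0b000111100
Split: l1_idx=0, l2_idx=3, offset=12
L1[0] = 1
L2[1][3] = 78
paddr = 78 * 16 + 12 = 1260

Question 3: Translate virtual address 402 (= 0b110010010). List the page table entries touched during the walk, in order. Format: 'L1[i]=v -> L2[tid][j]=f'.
Answer: L1[6]=0 -> L2[0][1]=18

Derivation:
vaddr = 402 = 0b110010010
Split: l1_idx=6, l2_idx=1, offset=2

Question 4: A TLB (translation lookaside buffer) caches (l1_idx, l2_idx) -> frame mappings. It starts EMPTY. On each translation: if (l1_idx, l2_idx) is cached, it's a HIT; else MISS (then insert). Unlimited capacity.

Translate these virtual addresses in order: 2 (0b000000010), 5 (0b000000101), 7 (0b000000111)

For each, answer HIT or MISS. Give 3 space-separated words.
Answer: MISS HIT HIT

Derivation:
vaddr=2: (0,0) not in TLB -> MISS, insert
vaddr=5: (0,0) in TLB -> HIT
vaddr=7: (0,0) in TLB -> HIT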